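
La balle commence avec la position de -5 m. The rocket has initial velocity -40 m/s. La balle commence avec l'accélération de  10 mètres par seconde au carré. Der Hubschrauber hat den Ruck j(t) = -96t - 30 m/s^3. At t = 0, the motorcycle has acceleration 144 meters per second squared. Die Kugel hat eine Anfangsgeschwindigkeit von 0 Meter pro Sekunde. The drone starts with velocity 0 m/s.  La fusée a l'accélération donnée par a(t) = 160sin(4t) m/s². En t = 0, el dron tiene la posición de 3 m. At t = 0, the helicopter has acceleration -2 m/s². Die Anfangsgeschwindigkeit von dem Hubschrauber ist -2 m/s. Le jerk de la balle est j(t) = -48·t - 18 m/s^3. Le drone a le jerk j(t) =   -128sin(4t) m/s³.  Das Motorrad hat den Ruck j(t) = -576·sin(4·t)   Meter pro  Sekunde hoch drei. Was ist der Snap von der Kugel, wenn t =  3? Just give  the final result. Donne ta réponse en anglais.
s(3) = -48.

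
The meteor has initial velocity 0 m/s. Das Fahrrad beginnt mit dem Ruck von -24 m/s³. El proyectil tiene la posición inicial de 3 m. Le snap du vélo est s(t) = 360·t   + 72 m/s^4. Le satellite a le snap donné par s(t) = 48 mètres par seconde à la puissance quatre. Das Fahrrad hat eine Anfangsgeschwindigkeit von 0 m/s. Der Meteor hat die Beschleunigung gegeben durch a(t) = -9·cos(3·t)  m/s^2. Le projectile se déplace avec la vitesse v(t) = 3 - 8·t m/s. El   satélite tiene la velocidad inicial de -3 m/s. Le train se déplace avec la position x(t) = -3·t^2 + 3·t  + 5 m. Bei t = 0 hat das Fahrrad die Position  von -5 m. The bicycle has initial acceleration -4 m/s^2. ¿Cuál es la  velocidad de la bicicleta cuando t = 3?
Debemos encontrar la integral de nuestra ecuación del snap s(t) = 360·t + 72 3 veces. La integral del snap, con j(0) = -24, da la sacudida: j(t) = 180·t^2 + 72·t - 24. La integral de la sacudida, con a(0) = -4, da la aceleración: a(t) = 60·t^3 + 36·t^2 - 24·t - 4. Tomando ∫a(t)dt y aplicando v(0) = 0, encontramos v(t) = t·(15·t^3 + 12·t^2 - 12·t - 4). Tenemos la velocidad v(t) = t·(15·t^3 + 12·t^2 - 12·t - 4). Sustituyendo t = 3: v(3) = 1419.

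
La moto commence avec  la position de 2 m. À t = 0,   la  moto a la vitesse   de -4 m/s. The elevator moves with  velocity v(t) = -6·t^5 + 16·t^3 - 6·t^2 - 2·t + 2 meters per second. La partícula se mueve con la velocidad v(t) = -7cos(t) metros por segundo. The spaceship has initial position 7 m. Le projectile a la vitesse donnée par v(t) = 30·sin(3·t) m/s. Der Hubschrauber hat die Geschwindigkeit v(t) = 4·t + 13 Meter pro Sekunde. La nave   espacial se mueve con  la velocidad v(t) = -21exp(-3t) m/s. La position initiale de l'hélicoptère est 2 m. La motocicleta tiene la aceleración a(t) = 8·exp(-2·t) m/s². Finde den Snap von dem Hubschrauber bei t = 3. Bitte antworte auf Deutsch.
Um dies zu lösen, müssen wir 3 Ableitungen unserer Gleichung für die Geschwindigkeit v(t) = 4·t + 13 nehmen. Durch Ableiten von der Geschwindigkeit erhalten wir die Beschleunigung: a(t) = 4. Mit d/dt von a(t) finden wir j(t) = 0. Durch Ableiten von dem Ruck erhalten wir den Snap: s(t) = 0. Mit s(t) = 0 und Einsetzen von t = 3, finden wir s = 0.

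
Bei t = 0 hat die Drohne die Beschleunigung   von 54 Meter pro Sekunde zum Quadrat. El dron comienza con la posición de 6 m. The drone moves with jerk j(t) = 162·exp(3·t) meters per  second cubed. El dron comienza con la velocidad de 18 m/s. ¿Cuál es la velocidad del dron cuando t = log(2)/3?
Para resolver esto, necesitamos tomar 2 integrales de nuestra ecuación de la sacudida j(t) = 162·exp(3·t). Tomando ∫j(t)dt y aplicando a(0) = 54, encontramos a(t) = 54·exp(3·t). La integral de la aceleración, con v(0) = 18, da la velocidad: v(t) = 18·exp(3·t). De la ecuación de la velocidad v(t) = 18·exp(3·t), sustituimos t = log(2)/3 para obtener v = 36.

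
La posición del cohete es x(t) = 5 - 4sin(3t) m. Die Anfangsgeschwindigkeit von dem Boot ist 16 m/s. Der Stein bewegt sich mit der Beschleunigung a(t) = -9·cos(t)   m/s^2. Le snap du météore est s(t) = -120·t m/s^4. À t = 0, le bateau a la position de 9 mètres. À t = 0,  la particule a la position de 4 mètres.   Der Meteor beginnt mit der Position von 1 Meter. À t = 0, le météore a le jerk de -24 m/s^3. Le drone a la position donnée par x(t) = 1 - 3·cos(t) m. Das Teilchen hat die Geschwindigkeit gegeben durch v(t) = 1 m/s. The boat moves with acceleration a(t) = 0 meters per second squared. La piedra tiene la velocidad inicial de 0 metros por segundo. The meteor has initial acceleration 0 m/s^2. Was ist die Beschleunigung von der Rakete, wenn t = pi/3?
Um dies zu lösen, müssen wir 2 Ableitungen unserer Gleichung für die Position x(t) = 5 - 4·sin(3·t) nehmen. Durch Ableiten von der Position erhalten wir die Geschwindigkeit: v(t) = -12·cos(3·t). Durch Ableiten von der Geschwindigkeit erhalten wir die Beschleunigung: a(t) = 36·sin(3·t). Mit a(t) = 36·sin(3·t) und Einsetzen von t = pi/3, finden wir a = 0.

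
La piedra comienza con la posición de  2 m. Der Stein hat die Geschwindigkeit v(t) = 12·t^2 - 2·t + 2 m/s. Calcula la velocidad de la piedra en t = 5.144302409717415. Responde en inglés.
Using v(t) = 12·t^2 - 2·t + 2 and substituting t = 5.144302409717415, we find v = 309.277562572058.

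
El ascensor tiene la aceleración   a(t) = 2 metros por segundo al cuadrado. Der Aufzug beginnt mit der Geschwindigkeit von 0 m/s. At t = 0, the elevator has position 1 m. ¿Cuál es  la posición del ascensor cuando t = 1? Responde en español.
Necesitamos integrar nuestra ecuación de la aceleración a(t) = 2 2 veces. Integrando la aceleración y usando la condición inicial v(0) = 0, obtenemos v(t) = 2·t. La integral de la velocidad es la posición. Usando x(0) = 1, obtenemos x(t) = t^2 + 1. Tenemos la posición x(t) = t^2 + 1. Sustituyendo t = 1: x(1) = 2.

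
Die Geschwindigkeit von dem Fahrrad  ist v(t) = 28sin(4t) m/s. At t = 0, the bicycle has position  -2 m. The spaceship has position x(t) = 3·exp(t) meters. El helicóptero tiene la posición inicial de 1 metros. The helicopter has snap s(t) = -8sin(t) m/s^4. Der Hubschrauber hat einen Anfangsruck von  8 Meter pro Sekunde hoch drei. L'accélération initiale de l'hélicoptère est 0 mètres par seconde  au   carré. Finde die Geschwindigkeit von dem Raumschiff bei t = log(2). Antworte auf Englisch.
Starting from position x(t) = 3·exp(t), we take 1 derivative. Differentiating position, we get velocity: v(t) = 3·exp(t). From the given velocity equation v(t) = 3·exp(t), we substitute t = log(2) to get v = 6.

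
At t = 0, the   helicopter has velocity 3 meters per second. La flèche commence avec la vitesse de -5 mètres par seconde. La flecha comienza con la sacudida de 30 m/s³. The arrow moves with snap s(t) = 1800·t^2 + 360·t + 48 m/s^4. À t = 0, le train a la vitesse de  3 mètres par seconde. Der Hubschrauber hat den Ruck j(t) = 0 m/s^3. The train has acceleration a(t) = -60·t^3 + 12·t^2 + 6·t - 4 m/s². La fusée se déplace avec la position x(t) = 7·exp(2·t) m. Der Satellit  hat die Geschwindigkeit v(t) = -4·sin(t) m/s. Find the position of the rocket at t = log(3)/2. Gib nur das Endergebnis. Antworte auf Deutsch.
Die Position bei t = log(3)/2 ist x = 21.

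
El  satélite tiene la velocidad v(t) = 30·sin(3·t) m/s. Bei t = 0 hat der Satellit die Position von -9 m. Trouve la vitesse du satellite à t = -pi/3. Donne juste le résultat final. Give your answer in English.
v(-pi/3) = 0.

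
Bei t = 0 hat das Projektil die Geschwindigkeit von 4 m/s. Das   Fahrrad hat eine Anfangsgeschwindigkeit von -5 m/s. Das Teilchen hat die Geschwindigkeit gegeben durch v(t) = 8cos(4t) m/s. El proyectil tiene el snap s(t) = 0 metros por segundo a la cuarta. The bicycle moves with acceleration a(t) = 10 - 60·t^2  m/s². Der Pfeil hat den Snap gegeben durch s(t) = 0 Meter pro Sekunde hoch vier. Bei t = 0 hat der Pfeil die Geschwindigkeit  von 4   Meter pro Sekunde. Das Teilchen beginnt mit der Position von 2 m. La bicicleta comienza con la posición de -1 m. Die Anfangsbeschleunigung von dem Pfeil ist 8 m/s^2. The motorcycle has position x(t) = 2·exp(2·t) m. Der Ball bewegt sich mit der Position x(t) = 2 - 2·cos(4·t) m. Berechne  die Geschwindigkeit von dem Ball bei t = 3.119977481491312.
Ausgehend von der Position x(t) = 2 - 2·cos(4·t), nehmen wir 1 Ableitung. Die Ableitung von der Position ergibt die Geschwindigkeit: v(t) = 8·sin(4·t). Wir haben die Geschwindigkeit v(t) = 8·sin(4·t). Durch Einsetzen von t = 3.119977481491312: v(3.119977481491312) = -0.690824052391667.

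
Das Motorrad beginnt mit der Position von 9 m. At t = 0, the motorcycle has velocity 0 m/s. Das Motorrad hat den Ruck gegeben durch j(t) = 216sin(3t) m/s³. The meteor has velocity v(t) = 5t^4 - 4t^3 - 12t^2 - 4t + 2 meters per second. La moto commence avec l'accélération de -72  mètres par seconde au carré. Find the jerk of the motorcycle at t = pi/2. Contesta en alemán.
Mit j(t) = 216·sin(3·t) und Einsetzen von t = pi/2, finden wir j = -216.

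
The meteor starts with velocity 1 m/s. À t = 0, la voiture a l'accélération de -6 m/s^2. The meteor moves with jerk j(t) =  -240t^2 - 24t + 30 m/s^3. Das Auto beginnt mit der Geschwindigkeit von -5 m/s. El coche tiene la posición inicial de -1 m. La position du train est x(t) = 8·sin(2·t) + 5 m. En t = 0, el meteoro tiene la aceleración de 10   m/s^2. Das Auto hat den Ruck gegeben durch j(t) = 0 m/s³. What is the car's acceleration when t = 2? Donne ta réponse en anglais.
Starting from jerk j(t) = 0, we take 1 antiderivative. Taking ∫j(t)dt and applying a(0) = -6, we find a(t) = -6. From the given acceleration equation a(t) = -6, we substitute t = 2 to get a = -6.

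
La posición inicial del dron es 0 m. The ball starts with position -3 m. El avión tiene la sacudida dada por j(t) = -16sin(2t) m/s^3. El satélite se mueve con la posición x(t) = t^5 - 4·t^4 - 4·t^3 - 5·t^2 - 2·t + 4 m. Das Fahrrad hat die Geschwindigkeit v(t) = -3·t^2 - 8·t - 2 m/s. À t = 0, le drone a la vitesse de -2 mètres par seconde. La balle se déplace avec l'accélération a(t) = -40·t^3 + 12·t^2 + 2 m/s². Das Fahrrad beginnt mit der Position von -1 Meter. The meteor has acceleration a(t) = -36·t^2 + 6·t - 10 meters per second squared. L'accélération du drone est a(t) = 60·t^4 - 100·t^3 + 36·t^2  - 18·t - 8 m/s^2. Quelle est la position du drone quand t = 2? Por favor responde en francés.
En partant de l'accélération a(t) = 60·t^4 - 100·t^3 + 36·t^2 - 18·t - 8, nous prenons 2 intégrales. L'intégrale de l'accélération est la vitesse. En utilisant v(0) = -2, nous obtenons v(t) = 12·t^5 - 25·t^4 + 12·t^3 - 9·t^2 - 8·t - 2. En prenant ∫v(t)dt et en appliquant x(0) = 0, nous trouvons x(t) = 2·t^6 - 5·t^5 + 3·t^4 - 3·t^3 - 4·t^2 - 2·t. Nous avons la position x(t) = 2·t^6 - 5·t^5 + 3·t^4 - 3·t^3 - 4·t^2 - 2·t. En substituant t = 2: x(2) = -28.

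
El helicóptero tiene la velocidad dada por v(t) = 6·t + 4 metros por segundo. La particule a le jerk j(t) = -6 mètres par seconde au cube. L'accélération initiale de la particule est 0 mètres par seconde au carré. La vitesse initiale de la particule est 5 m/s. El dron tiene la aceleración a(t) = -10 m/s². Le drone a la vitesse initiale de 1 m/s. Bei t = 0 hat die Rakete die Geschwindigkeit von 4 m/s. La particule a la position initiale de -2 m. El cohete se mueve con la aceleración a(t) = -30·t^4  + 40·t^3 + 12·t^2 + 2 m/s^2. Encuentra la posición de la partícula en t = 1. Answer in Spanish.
Debemos encontrar la antiderivada de nuestra ecuación de la sacudida j(t) = -6 3 veces. Tomando ∫j(t)dt y aplicando a(0) = 0, encontramos a(t) = -6·t. Tomando ∫a(t)dt y aplicando v(0) = 5, encontramos v(t) = 5 - 3·t^2. Tomando ∫v(t)dt y aplicando x(0) = -2, encontramos x(t) = -t^3 + 5·t - 2. Usando x(t) = -t^3 + 5·t - 2 y sustituyendo t = 1, encontramos x = 2.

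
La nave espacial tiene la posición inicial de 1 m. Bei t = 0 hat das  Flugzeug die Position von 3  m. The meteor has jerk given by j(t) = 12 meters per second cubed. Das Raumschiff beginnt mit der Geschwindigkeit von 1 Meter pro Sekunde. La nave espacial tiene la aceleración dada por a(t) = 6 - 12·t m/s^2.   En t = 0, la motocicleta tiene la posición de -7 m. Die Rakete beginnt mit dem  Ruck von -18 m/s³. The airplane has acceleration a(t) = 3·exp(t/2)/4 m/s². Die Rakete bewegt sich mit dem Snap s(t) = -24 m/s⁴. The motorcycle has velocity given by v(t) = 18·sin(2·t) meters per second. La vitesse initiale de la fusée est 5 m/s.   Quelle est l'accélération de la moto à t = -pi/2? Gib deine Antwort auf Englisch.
Starting from velocity v(t) = 18·sin(2·t), we take 1 derivative. Taking d/dt of v(t), we find a(t) = 36·cos(2·t). From the given acceleration equation a(t) = 36·cos(2·t), we substitute t = -pi/2 to get a = -36.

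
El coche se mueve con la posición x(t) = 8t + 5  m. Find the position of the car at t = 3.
From the given position equation x(t) = 8·t + 5, we substitute t = 3 to get x = 29.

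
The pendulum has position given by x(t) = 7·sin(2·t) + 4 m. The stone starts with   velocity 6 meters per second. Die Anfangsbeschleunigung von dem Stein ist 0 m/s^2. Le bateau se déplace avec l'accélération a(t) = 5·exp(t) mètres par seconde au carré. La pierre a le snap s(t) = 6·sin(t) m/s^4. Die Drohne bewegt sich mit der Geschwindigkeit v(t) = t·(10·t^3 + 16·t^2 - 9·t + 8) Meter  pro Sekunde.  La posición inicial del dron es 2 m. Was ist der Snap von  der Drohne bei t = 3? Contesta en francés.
Pour résoudre ceci, nous devons prendre 3 dérivées de notre équation de la vitesse v(t) = t·(10·t^3 + 16·t^2 - 9·t + 8). En dérivant la vitesse, nous obtenons l'accélération: a(t) = 10·t^3 + 16·t^2 + t·(30·t^2 + 32·t - 9) - 9·t + 8. En prenant d/dt de a(t), nous trouvons j(t) = 60·t^2 + t·(60·t + 32) + 64·t - 18. En prenant d/dt de j(t), nous trouvons s(t) = 240·t + 96. Nous avons le snap s(t) = 240·t + 96. En substituant t = 3: s(3) = 816.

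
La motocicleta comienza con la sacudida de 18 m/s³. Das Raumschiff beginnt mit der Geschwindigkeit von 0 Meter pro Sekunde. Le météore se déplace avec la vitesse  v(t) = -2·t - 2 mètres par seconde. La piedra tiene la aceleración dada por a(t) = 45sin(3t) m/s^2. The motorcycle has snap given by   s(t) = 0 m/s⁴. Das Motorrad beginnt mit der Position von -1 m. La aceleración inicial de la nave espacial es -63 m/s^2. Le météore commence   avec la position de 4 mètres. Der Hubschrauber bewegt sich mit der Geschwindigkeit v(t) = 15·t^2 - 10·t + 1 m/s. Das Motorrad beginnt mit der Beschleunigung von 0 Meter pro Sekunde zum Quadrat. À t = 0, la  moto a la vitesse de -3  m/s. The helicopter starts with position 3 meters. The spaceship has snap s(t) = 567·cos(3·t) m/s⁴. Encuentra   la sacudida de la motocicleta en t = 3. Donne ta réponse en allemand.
Ausgehend von dem Snap s(t) = 0, nehmen wir 1 Stammfunktion. Mit ∫s(t)dt und Anwendung von j(0) = 18, finden wir j(t) = 18. Aus der Gleichung für den Ruck j(t) = 18, setzen wir t = 3 ein und erhalten j = 18.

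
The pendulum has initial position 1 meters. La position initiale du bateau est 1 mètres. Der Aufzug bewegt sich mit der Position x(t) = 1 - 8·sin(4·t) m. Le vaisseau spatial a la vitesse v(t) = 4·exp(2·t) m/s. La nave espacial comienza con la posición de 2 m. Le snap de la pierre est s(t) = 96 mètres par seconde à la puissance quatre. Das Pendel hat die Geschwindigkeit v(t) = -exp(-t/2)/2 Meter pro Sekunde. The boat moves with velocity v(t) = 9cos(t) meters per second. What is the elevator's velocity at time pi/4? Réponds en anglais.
Starting from position x(t) = 1 - 8·sin(4·t), we take 1 derivative. Taking d/dt of x(t), we find v(t) = -32·cos(4·t). Using v(t) = -32·cos(4·t) and substituting t = pi/4, we find v = 32.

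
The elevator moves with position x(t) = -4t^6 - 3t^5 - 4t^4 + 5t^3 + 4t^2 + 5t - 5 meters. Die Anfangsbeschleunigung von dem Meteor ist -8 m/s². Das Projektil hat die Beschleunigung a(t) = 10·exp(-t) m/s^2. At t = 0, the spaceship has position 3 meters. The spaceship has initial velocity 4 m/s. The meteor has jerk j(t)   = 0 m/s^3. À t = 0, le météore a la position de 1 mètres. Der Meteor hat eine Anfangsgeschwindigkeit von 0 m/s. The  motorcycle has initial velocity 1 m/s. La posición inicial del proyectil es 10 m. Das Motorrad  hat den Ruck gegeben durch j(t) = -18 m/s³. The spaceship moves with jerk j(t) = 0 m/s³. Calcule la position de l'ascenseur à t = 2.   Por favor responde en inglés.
We have position x(t) = -4·t^6 - 3·t^5 - 4·t^4 + 5·t^3 + 4·t^2 + 5·t - 5. Substituting t = 2: x(2) = -355.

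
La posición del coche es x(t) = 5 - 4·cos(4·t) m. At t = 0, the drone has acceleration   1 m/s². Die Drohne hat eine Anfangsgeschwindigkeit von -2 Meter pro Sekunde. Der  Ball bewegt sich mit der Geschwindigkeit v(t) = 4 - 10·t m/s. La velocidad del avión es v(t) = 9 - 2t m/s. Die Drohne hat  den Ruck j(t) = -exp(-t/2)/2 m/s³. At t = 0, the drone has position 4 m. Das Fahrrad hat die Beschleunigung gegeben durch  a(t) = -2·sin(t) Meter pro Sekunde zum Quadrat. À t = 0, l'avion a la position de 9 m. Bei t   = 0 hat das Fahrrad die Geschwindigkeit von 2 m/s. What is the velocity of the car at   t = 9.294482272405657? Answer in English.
Starting from position x(t) = 5 - 4·cos(4·t), we take 1 derivative. The derivative of position gives velocity: v(t) = 16·sin(4·t). From the given velocity equation v(t) = 16·sin(4·t), we substitute t = 9.294482272405657 to get v = -7.96649929909140.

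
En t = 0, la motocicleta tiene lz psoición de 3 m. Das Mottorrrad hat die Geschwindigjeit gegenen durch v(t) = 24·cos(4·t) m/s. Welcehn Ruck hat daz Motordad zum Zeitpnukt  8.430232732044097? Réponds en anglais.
We must differentiate our velocity equation v(t) = 24·cos(4·t) 2 times. Taking d/dt of v(t), we find a(t) = -96·sin(4·t). Differentiating acceleration, we get jerk: j(t) = -384·cos(4·t). From the given jerk equation j(t) = -384·cos(4·t), we substitute t = 8.430232732044097 to get j = 257.279794190412.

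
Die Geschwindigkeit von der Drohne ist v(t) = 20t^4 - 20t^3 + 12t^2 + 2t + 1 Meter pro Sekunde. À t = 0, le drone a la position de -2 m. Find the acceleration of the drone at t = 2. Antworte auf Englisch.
To solve this, we need to take 1 derivative of our velocity equation v(t) = 20·t^4 - 20·t^3 + 12·t^2 + 2·t + 1. The derivative of velocity gives acceleration: a(t) = 80·t^3 - 60·t^2 + 24·t + 2. From the given acceleration equation a(t) = 80·t^3 - 60·t^2 + 24·t + 2, we substitute t = 2 to get a = 450.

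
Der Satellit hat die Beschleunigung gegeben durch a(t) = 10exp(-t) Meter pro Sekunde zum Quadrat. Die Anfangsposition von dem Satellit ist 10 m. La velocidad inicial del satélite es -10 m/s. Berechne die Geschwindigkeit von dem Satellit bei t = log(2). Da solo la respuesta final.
Bei t = log(2), v = -5.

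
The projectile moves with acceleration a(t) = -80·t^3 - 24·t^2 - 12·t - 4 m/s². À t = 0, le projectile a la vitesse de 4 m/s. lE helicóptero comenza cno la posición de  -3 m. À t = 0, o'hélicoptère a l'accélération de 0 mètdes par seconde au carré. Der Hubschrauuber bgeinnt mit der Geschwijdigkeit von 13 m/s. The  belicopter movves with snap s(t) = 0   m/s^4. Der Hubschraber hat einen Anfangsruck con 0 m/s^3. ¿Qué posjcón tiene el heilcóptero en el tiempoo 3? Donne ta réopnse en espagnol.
Debemos encontrar la integral de nuestra ecuación del snap s(t) = 0 4 veces. Integrando el snap y usando la condición inicial j(0) = 0, obtenemos j(t) = 0. Tomando ∫j(t)dt y aplicando a(0) = 0, encontramos a(t) = 0. La integral de la aceleración es la velocidad. Usando v(0) = 13, obtenemos v(t) = 13. La antiderivada de la velocidad, con x(0) = -3, da la posición: x(t) = 13·t - 3. De la ecuación de la posición x(t) = 13·t - 3, sustituimos t = 3 para obtener x = 36.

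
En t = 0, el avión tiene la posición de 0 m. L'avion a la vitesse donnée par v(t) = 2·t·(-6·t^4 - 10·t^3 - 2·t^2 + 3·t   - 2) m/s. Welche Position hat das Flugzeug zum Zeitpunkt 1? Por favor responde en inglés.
We need to integrate our velocity equation v(t) = 2·t·(-6·t^4 - 10·t^3 - 2·t^2 + 3·t - 2) 1 time. The integral of velocity, with x(0) = 0, gives position: x(t) = -2·t^6 - 4·t^5 - t^4 + 2·t^3 - 2·t^2. From the given position equation x(t) = -2·t^6 - 4·t^5 - t^4 + 2·t^3 - 2·t^2, we substitute t = 1 to get x = -7.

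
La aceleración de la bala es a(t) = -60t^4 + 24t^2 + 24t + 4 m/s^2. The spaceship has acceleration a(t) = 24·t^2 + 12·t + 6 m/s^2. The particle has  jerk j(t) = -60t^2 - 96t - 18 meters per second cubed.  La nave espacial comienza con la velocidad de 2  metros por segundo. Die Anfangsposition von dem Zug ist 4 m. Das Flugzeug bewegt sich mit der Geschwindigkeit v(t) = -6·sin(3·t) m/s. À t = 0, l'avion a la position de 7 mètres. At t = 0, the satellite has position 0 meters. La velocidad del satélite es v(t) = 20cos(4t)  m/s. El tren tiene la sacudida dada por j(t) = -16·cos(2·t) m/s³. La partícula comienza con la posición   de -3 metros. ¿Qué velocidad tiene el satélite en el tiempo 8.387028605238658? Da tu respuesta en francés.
En utilisant v(t) = 20·cos(4·t) et en substituant t = 8.387028605238658, nous trouvons v = -10.6472937617286.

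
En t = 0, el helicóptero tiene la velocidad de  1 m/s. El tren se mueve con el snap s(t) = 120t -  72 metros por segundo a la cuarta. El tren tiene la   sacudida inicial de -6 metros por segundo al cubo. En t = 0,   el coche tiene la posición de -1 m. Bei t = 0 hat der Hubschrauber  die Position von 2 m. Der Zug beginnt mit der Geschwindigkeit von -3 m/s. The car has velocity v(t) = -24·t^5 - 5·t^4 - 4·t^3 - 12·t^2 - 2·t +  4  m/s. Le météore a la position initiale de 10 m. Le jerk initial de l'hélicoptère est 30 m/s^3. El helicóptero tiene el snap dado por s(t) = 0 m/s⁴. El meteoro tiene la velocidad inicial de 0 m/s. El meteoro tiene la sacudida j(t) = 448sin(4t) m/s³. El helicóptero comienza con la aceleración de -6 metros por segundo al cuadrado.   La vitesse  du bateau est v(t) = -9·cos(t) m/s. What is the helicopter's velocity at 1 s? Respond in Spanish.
Para resolver esto, necesitamos tomar 3 integrales de nuestra ecuación del snap s(t) = 0. Integrando el snap y usando la condición inicial j(0) = 30, obtenemos j(t) = 30. La integral de la sacudida, con a(0) = -6, da la aceleración: a(t) = 30·t - 6. Tomando ∫a(t)dt y aplicando v(0) = 1, encontramos v(t) = 15·t^2 - 6·t + 1. Tenemos la velocidad v(t) = 15·t^2 - 6·t + 1. Sustituyendo t = 1: v(1) = 10.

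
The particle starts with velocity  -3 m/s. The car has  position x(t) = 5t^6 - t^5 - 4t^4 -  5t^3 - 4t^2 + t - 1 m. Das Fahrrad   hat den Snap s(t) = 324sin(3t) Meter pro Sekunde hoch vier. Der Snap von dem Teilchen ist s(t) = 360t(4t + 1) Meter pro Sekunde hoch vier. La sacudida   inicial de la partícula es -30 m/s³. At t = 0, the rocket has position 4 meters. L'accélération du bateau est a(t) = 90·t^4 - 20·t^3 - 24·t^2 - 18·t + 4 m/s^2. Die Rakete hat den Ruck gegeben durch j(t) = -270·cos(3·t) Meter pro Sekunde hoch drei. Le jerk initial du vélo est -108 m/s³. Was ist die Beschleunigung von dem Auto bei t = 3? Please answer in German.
Ausgehend von der Position x(t) = 5·t^6 - t^5 - 4·t^4 - 5·t^3 - 4·t^2 + t - 1, nehmen wir 2 Ableitungen. Durch Ableiten von der Position erhalten wir die Geschwindigkeit: v(t) = 30·t^5 - 5·t^4 - 16·t^3 - 15·t^2 - 8·t + 1. Mit d/dt von v(t) finden wir a(t) = 150·t^4 - 20·t^3 - 48·t^2 - 30·t - 8. Wir haben die Beschleunigung a(t) = 150·t^4 - 20·t^3 - 48·t^2 - 30·t - 8. Durch Einsetzen von t = 3: a(3) = 11080.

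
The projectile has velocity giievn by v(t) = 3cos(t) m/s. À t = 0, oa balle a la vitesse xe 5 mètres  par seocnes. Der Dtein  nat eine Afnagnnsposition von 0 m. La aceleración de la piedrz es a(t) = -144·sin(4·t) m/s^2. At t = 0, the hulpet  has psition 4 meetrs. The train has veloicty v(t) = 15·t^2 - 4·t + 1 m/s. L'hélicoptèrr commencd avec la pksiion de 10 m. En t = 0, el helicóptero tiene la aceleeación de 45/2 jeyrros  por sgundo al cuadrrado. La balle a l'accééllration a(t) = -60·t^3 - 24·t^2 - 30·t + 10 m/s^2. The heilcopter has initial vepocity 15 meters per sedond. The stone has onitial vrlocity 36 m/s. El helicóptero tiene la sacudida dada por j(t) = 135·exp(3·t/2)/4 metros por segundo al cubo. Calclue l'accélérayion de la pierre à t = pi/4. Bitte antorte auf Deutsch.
Aus der Gleichung für die Beschleunigung a(t) = -144·sin(4·t), setzen wir t = pi/4 ein und erhalten a = 0.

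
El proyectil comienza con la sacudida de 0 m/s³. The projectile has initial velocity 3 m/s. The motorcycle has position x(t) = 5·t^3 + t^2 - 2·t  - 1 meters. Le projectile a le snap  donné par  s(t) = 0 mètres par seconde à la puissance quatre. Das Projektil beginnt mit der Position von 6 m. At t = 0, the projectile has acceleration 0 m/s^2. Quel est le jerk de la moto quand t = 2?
En partant de la position x(t) = 5·t^3 + t^2 - 2·t - 1, nous prenons 3 dérivées. En dérivant la position, nous obtenons la vitesse: v(t) = 15·t^2 + 2·t - 2. En dérivant la vitesse, nous obtenons l'accélération: a(t) = 30·t + 2. En prenant d/dt de a(t), nous trouvons j(t) = 30. En utilisant j(t) = 30 et en substituant t = 2, nous trouvons j = 30.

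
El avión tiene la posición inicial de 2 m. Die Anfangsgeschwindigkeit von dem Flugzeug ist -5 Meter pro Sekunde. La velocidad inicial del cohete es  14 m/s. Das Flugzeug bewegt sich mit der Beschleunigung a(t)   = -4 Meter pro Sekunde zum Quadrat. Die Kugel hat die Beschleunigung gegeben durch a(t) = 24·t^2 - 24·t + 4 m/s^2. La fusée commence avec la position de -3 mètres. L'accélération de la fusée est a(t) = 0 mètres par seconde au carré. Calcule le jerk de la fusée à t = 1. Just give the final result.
La réponse est 0.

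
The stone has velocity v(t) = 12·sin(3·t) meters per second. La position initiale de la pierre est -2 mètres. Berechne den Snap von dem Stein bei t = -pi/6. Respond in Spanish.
Debemos derivar nuestra ecuación de la velocidad v(t) = 12·sin(3·t) 3 veces. Tomando d/dt de v(t), encontramos a(t) = 36·cos(3·t). Derivando la aceleración, obtenemos la sacudida: j(t) = -108·sin(3·t). La derivada de la sacudida da el snap: s(t) = -324·cos(3·t). De la ecuación del snap s(t) = -324·cos(3·t), sustituimos t = -pi/6 para obtener s = 0.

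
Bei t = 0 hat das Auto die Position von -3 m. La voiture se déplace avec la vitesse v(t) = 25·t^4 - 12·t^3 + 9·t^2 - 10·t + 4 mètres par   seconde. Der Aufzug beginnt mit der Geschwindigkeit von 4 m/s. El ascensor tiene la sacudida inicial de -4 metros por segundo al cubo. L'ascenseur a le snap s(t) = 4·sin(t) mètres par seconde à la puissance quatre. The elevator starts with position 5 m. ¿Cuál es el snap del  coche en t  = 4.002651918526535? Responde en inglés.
To solve this, we need to take 3 derivatives of our velocity equation v(t) = 25·t^4 - 12·t^3 + 9·t^2 - 10·t + 4. Differentiating velocity, we get acceleration: a(t) = 100·t^3 - 36·t^2 + 18·t - 10. The derivative of acceleration gives jerk: j(t) = 300·t^2 - 72·t + 18. Differentiating jerk, we get snap: s(t) = 600·t - 72. Using s(t) = 600·t - 72 and substituting t = 4.002651918526535, we find s = 2329.59115111592.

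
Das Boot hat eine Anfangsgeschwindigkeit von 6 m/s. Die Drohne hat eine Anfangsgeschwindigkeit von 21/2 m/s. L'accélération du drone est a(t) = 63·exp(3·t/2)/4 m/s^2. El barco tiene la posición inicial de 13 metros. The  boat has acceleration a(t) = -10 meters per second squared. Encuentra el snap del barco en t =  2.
Partiendo de la aceleración a(t) = -10, tomamos 2 derivadas. La derivada de la aceleración da la sacudida: j(t) = 0. La derivada de la sacudida da el snap: s(t) = 0. De la ecuación del snap s(t) = 0, sustituimos t = 2 para obtener s = 0.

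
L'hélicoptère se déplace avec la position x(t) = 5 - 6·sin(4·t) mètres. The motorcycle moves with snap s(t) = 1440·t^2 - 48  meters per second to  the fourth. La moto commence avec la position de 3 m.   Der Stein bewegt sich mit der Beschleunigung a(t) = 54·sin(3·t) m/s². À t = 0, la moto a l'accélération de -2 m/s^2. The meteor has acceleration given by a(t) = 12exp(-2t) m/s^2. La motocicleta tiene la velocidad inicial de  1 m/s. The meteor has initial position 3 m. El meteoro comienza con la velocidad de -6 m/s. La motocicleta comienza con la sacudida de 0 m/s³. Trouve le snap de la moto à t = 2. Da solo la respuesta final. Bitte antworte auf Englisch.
The snap at t = 2 is s = 5712.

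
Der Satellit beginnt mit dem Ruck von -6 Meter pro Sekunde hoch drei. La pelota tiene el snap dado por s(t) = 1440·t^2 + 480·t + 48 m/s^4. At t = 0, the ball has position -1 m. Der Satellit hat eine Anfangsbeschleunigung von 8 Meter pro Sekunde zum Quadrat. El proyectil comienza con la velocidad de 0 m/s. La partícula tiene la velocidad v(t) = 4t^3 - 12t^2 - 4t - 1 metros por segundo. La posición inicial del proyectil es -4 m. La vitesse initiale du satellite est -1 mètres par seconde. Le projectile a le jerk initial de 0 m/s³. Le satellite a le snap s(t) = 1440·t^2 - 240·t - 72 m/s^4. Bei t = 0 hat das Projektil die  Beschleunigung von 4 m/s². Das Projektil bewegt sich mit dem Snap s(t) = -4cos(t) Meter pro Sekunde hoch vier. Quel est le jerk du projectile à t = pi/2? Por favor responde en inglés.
We must find the antiderivative of our snap equation s(t) = -4·cos(t) 1 time. Finding the integral of s(t) and using j(0) = 0: j(t) = -4·sin(t). Using j(t) = -4·sin(t) and substituting t = pi/2, we find j = -4.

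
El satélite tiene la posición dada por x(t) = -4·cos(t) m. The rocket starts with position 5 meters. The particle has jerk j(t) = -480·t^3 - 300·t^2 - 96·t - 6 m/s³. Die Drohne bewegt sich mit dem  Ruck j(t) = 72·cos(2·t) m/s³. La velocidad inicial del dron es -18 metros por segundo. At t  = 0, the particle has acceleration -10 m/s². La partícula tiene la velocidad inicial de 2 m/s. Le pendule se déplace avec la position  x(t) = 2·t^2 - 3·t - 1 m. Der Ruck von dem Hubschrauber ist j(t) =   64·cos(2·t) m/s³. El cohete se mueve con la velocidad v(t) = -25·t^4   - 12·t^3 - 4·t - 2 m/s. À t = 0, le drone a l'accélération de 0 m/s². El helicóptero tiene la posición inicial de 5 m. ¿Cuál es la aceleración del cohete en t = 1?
Debemos derivar nuestra ecuación de la velocidad v(t) = -25·t^4 - 12·t^3 - 4·t - 2 1 vez. Derivando la velocidad, obtenemos la aceleración: a(t) = -100·t^3 - 36·t^2 - 4. Usando a(t) = -100·t^3 - 36·t^2 - 4 y sustituyendo t = 1, encontramos a = -140.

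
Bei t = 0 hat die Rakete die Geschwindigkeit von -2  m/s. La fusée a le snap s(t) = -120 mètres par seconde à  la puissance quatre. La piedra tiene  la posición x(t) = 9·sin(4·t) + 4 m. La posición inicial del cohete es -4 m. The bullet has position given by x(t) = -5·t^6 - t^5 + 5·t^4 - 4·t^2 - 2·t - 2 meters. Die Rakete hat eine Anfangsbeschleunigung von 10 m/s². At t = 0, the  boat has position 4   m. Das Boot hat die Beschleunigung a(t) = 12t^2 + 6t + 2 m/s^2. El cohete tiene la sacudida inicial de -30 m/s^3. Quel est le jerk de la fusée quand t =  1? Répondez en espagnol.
Partiendo del snap s(t) = -120, tomamos 1 integral. La antiderivada del snap, con j(0) = -30, da la sacudida: j(t) = -120·t - 30. Usando j(t) = -120·t - 30 y sustituyendo t = 1, encontramos j = -150.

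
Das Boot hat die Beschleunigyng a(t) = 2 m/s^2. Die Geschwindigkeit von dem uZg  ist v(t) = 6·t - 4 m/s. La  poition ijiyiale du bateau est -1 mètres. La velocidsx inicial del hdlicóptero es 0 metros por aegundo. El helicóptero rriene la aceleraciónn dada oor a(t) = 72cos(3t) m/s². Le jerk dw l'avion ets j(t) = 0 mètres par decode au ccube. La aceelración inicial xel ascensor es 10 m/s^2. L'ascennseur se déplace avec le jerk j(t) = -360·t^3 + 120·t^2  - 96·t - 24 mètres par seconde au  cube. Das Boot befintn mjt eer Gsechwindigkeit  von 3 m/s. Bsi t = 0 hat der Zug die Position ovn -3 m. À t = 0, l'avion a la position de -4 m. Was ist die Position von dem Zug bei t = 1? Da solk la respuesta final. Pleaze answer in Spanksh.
La posición en t = 1 es x = -4.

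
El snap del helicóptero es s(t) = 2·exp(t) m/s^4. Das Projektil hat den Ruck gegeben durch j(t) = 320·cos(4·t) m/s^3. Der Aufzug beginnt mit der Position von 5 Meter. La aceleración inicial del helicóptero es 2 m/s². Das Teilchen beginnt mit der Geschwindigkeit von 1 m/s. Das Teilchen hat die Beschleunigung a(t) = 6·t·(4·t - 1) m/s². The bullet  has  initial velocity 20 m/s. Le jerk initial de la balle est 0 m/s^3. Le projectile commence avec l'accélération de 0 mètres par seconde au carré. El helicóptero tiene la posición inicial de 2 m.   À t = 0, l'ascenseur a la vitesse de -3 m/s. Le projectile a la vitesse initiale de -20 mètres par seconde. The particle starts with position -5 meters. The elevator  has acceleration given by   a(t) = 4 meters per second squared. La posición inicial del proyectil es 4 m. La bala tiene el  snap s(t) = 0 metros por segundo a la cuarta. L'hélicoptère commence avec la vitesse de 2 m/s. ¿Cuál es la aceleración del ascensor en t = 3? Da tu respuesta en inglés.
We have acceleration a(t) = 4. Substituting t = 3: a(3) = 4.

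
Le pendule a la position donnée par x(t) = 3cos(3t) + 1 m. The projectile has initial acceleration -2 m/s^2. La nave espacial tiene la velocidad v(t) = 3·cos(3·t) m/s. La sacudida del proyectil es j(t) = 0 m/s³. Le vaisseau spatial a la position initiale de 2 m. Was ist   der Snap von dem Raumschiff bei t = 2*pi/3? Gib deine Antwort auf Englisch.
Starting from velocity v(t) = 3·cos(3·t), we take 3 derivatives. Taking d/dt of v(t), we find a(t) = -9·sin(3·t). The derivative of acceleration gives jerk: j(t) = -27·cos(3·t). Taking d/dt of j(t), we find s(t) = 81·sin(3·t). From the given snap equation s(t) = 81·sin(3·t), we substitute t = 2*pi/3 to get s = 0.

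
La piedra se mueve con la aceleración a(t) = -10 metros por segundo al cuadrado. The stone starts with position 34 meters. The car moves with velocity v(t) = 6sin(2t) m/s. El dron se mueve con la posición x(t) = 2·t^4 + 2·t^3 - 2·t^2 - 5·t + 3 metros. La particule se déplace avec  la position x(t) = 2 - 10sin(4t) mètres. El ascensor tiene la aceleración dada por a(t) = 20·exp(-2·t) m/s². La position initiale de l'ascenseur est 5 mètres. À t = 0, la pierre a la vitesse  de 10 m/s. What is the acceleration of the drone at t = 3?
We must differentiate our position equation x(t) = 2·t^4 + 2·t^3 - 2·t^2 - 5·t + 3 2 times. Taking d/dt of x(t), we find v(t) = 8·t^3 + 6·t^2 - 4·t - 5. Differentiating velocity, we get acceleration: a(t) = 24·t^2 + 12·t - 4. We have acceleration a(t) = 24·t^2 + 12·t - 4. Substituting t = 3: a(3) = 248.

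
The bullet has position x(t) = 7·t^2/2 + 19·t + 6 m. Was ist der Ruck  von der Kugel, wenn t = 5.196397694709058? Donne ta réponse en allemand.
Ausgehend von der Position x(t) = 7·t^2/2 + 19·t + 6, nehmen wir 3 Ableitungen. Die Ableitung von der Position ergibt die Geschwindigkeit: v(t) = 7·t + 19. Mit d/dt von v(t) finden wir a(t) = 7. Mit d/dt von a(t) finden wir j(t) = 0. Mit j(t) = 0 und Einsetzen von t = 5.196397694709058, finden wir j = 0.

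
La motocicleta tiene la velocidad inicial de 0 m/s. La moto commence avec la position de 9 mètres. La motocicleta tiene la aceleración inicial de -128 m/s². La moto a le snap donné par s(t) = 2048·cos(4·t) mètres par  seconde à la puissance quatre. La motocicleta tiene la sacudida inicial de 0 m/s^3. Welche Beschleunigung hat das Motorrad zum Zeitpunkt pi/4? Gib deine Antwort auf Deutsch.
Ausgehend von dem Snap s(t) = 2048·cos(4·t), nehmen wir 2 Stammfunktionen. Die Stammfunktion von dem Snap ist der Ruck. Mit j(0) = 0 erhalten wir j(t) = 512·sin(4·t). Durch Integration von dem Ruck und Verwendung der Anfangsbedingung a(0) = -128, erhalten wir a(t) = -128·cos(4·t). Wir haben die Beschleunigung a(t) = -128·cos(4·t). Durch Einsetzen von t = pi/4: a(pi/4) = 128.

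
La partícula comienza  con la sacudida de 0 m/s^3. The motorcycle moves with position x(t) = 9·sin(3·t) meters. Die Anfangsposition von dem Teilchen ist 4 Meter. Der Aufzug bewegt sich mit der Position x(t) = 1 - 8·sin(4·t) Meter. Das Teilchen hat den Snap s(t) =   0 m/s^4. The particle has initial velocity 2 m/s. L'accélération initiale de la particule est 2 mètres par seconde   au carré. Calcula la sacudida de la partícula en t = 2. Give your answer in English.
To solve this, we need to take 1 antiderivative of our snap equation s(t) = 0. Taking ∫s(t)dt and applying j(0) = 0, we find j(t) = 0. From the given jerk equation j(t) = 0, we substitute t = 2 to get j = 0.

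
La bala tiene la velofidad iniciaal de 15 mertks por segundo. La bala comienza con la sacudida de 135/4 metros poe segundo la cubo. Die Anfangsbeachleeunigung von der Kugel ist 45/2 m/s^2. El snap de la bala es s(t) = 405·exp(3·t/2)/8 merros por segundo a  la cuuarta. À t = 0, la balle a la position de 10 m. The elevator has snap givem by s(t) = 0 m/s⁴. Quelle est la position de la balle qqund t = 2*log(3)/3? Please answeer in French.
Nous devons intégrer notre équation du snap s(t) = 405·exp(3·t/2)/8 4 fois. En prenant ∫s(t)dt et en appliquant j(0) = 135/4, nous trouvons j(t) = 135·exp(3·t/2)/4. La primitive du jerk est l'accélération. En utilisant a(0) = 45/2, nous obtenons a(t) = 45·exp(3·t/2)/2. En intégrant l'accélération et en utilisant la condition initiale v(0) = 15, nous obtenons v(t) = 15·exp(3·t/2). En prenant ∫v(t)dt et en appliquant x(0) = 10, nous trouvons x(t) = 10·exp(3·t/2). De l'équation de la position x(t) = 10·exp(3·t/2), nous substituons t = 2*log(3)/3 pour obtenir x = 30.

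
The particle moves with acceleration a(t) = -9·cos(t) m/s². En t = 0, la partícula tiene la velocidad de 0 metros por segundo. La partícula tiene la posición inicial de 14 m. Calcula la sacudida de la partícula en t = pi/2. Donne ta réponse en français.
En partant de l'accélération a(t) = -9·cos(t), nous prenons 1 dérivée. En dérivant l'accélération, nous obtenons le jerk: j(t) = 9·sin(t). De l'équation du jerk j(t) = 9·sin(t), nous substituons t = pi/2 pour obtenir j = 9.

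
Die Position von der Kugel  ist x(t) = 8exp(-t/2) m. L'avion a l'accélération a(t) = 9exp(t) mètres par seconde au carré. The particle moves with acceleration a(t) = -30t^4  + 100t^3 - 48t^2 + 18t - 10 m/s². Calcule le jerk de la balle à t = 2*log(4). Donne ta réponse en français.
Nous devons dériver notre équation de la position x(t) = 8·exp(-t/2) 3 fois. La dérivée de la position donne la vitesse: v(t) = -4·exp(-t/2). En prenant d/dt de v(t), nous trouvons a(t) = 2·exp(-t/2). La dérivée de l'accélération donne le jerk: j(t) = -exp(-t/2). En utilisant j(t) = -exp(-t/2) et en substituant t = 2*log(4), nous trouvons j = -1/4.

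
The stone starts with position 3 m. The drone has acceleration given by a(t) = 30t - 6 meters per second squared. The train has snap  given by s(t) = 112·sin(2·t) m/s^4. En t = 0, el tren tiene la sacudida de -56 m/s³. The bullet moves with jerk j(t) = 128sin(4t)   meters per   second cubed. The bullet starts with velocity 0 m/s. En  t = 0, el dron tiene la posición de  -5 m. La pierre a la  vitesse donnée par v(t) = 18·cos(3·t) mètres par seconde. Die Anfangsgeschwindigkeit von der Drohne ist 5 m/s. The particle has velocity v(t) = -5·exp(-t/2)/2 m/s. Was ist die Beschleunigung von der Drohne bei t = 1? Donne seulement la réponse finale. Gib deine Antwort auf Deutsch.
Die Beschleunigung bei t = 1 ist a = 24.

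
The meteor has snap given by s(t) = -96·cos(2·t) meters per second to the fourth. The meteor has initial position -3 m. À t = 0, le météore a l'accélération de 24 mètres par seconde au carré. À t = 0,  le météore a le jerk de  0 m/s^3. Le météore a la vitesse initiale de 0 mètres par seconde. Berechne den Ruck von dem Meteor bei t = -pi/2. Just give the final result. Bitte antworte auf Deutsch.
j(-pi/2) = 0.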